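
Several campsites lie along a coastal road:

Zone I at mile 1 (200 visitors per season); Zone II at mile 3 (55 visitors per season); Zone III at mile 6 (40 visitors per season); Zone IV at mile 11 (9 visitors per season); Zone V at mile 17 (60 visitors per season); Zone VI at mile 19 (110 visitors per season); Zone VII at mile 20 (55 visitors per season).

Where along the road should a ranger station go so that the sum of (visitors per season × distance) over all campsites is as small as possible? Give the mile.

For a sum of weighted absolute distances on a line, the optimum is the weighted median (not the mean). Total weight W = 529; half-weight = 264.5.
Sort by position and accumulate weight:
  mile 1 (Zone I, w=200) → cum 200
  mile 3 (Zone II, w=55) → cum 255
  mile 6 (Zone III, w=40) → cum 295  ≥ 264.5 → median here
  mile 11 (Zone IV, w=9) → cum 304
  mile 17 (Zone V, w=60) → cum 364
  mile 19 (Zone VI, w=110) → cum 474
  mile 20 (Zone VII, w=55) → cum 529
Optimal location: mile 6.

x = 6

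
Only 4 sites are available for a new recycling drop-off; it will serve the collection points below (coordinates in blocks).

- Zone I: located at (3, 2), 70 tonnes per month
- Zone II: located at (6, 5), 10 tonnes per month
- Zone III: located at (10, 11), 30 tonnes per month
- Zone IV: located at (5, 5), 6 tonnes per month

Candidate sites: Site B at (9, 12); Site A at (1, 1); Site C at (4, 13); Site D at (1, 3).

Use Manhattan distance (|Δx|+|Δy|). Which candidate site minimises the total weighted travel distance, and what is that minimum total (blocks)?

Total weighted distance at each candidate:
  Site B (9, 12): total = 1346
  Site A (1, 1): total = 918
  Site C (4, 13): total = 1234
  Site D (1, 3): total = 826
Minimum is at Site D with total 826 blocks.

Site D, total 826 blocks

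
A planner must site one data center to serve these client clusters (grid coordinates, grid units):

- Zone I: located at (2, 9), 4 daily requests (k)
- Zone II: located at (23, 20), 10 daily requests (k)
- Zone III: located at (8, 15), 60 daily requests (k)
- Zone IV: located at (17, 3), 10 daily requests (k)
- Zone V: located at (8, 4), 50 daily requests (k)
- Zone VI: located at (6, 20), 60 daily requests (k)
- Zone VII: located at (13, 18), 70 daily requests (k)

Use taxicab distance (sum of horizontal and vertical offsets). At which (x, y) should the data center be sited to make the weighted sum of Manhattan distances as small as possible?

Manhattan distance separates: Σwᵢ(|x−xᵢ|+|y−yᵢ|) = Σwᵢ|x−xᵢ| + Σwᵢ|y−yᵢ|, so x and y are optimised independently as 1-D weighted medians.
Total weight W = 264; half = 132.
x-coordinate, sorted with cumulative weight:
  x=2 (Zone I, w=4) cum 4
  x=6 (Zone VI, w=60) cum 64
  x=8 (Zone III, w=60) cum 124
  x=8 (Zone V, w=50) cum 174  ← median
  x=13 (Zone VII, w=70) cum 244
  x=17 (Zone IV, w=10) cum 254
  x=23 (Zone II, w=10) cum 264
⇒ x* = 8
y-coordinate, sorted with cumulative weight:
  y=3 (Zone IV, w=10) cum 10
  y=4 (Zone V, w=50) cum 60
  y=9 (Zone I, w=4) cum 64
  y=15 (Zone III, w=60) cum 124
  y=18 (Zone VII, w=70) cum 194  ← median
  y=20 (Zone II, w=10) cum 204
  y=20 (Zone VI, w=60) cum 264
⇒ y* = 18

(8, 18)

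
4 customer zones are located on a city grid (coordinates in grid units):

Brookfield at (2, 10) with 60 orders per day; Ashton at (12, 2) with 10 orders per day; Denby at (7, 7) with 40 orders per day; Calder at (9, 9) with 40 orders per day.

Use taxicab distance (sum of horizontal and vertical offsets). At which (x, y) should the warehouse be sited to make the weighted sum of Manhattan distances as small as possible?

Manhattan distance separates: Σwᵢ(|x−xᵢ|+|y−yᵢ|) = Σwᵢ|x−xᵢ| + Σwᵢ|y−yᵢ|, so x and y are optimised independently as 1-D weighted medians.
Total weight W = 150; half = 75.
x-coordinate, sorted with cumulative weight:
  x=2 (Brookfield, w=60) cum 60
  x=7 (Denby, w=40) cum 100  ← median
  x=9 (Calder, w=40) cum 140
  x=12 (Ashton, w=10) cum 150
⇒ x* = 7
y-coordinate, sorted with cumulative weight:
  y=2 (Ashton, w=10) cum 10
  y=7 (Denby, w=40) cum 50
  y=9 (Calder, w=40) cum 90  ← median
  y=10 (Brookfield, w=60) cum 150
⇒ y* = 9

(7, 9)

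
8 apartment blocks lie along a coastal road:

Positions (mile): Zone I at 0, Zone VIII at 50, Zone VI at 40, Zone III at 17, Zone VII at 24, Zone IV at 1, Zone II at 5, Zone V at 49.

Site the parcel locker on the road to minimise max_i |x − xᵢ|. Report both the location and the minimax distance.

The 1-center on a line is the midpoint of the two extreme points: leftmost at 0, rightmost at 50.
Optimal location = (0 + 50)/2 = 25; maximum distance = (50 − 0)/2 = 25.

location 25, max distance 25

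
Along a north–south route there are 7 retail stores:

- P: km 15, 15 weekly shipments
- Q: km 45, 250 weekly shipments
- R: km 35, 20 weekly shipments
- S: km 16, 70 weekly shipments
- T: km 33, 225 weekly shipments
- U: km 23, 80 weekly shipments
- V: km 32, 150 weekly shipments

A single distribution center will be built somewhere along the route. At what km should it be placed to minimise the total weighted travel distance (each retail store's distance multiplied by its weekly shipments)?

x = 33

For a sum of weighted absolute distances on a line, the optimum is the weighted median (not the mean). Total weight W = 810; half-weight = 405.
Sort by position and accumulate weight:
  km 15 (P, w=15) → cum 15
  km 16 (S, w=70) → cum 85
  km 23 (U, w=80) → cum 165
  km 32 (V, w=150) → cum 315
  km 33 (T, w=225) → cum 540  ≥ 405 → median here
  km 35 (R, w=20) → cum 560
  km 45 (Q, w=250) → cum 810
Optimal location: km 33.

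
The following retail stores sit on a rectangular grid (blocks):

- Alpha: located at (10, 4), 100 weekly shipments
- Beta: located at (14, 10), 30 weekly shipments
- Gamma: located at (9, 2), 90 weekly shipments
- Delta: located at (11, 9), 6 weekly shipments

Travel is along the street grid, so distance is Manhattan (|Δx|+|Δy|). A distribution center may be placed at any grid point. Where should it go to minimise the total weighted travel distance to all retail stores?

Manhattan distance separates: Σwᵢ(|x−xᵢ|+|y−yᵢ|) = Σwᵢ|x−xᵢ| + Σwᵢ|y−yᵢ|, so x and y are optimised independently as 1-D weighted medians.
Total weight W = 226; half = 113.
x-coordinate, sorted with cumulative weight:
  x=9 (Gamma, w=90) cum 90
  x=10 (Alpha, w=100) cum 190  ← median
  x=11 (Delta, w=6) cum 196
  x=14 (Beta, w=30) cum 226
⇒ x* = 10
y-coordinate, sorted with cumulative weight:
  y=2 (Gamma, w=90) cum 90
  y=4 (Alpha, w=100) cum 190  ← median
  y=9 (Delta, w=6) cum 196
  y=10 (Beta, w=30) cum 226
⇒ y* = 4

(10, 4)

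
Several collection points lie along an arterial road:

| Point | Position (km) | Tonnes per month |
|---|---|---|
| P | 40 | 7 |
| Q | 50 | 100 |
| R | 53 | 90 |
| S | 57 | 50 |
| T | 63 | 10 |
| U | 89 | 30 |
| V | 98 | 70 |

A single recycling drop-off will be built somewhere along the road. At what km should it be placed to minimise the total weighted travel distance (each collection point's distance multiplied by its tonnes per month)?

For a sum of weighted absolute distances on a line, the optimum is the weighted median (not the mean). Total weight W = 357; half-weight = 178.5.
Sort by position and accumulate weight:
  km 40 (P, w=7) → cum 7
  km 50 (Q, w=100) → cum 107
  km 53 (R, w=90) → cum 197  ≥ 178.5 → median here
  km 57 (S, w=50) → cum 247
  km 63 (T, w=10) → cum 257
  km 89 (U, w=30) → cum 287
  km 98 (V, w=70) → cum 357
Optimal location: km 53.

x = 53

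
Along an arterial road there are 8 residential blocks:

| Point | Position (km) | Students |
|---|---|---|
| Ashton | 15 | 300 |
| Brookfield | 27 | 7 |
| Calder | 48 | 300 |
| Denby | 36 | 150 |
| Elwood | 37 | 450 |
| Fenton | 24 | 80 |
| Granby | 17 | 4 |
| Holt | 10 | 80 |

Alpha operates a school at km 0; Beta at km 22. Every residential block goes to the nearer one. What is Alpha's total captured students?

80

The indifferent point is the midpoint (0+22)/2 = 11; residential blocks left of it (closer to Alpha at 0) go to Alpha, those right go to Beta.
  Holt at 10 (w=80) → Alpha
  Ashton at 15 (w=300) → Beta
  Granby at 17 (w=4) → Beta
  Fenton at 24 (w=80) → Beta
  Brookfield at 27 (w=7) → Beta
  Denby at 36 (w=150) → Beta
  Elwood at 37 (w=450) → Beta
  Calder at 48 (w=300) → Beta
Alpha captures 80; Beta captures 1291.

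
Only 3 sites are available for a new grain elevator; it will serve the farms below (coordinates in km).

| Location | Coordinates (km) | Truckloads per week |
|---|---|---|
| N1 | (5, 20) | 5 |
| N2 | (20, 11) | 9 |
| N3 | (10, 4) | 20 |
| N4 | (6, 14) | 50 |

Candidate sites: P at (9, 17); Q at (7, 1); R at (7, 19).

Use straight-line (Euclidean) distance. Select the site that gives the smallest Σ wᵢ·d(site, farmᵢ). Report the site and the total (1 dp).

P, total 610.7 km

Total weighted distance at each candidate:
  P (9, 17): total = 610.7
  Q (7, 1): total = 979.9
  R (7, 19): total = 709.5
Minimum is at P with total 610.7 km.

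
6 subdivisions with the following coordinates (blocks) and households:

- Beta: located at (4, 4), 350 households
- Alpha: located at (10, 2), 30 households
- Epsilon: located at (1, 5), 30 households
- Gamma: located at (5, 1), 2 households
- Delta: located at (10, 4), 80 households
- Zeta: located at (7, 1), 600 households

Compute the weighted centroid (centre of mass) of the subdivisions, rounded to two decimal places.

The minimiser of Σwᵢ‖p−pᵢ‖² is the weighted centroid p* = (Σwᵢpᵢ)/(Σwᵢ).
Σwᵢ = 1092.
Σwᵢxᵢ = 350·4 + 30·10 + 30·1 + 2·5 + 80·10 + 600·7 = 6740.
Σwᵢyᵢ = 350·4 + 30·2 + 30·5 + 2·1 + 80·4 + 600·1 = 2532.
x* = 6740/1092 = 6.17, y* = 2532/1092 = 2.32.

(6.17, 2.32)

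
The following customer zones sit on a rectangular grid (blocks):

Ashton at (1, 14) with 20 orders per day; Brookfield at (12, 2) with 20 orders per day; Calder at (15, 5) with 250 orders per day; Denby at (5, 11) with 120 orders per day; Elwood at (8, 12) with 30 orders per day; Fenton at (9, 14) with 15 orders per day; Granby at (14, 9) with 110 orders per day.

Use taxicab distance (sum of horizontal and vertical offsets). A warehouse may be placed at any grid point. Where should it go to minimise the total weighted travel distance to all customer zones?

Manhattan distance separates: Σwᵢ(|x−xᵢ|+|y−yᵢ|) = Σwᵢ|x−xᵢ| + Σwᵢ|y−yᵢ|, so x and y are optimised independently as 1-D weighted medians.
Total weight W = 565; half = 282.5.
x-coordinate, sorted with cumulative weight:
  x=1 (Ashton, w=20) cum 20
  x=5 (Denby, w=120) cum 140
  x=8 (Elwood, w=30) cum 170
  x=9 (Fenton, w=15) cum 185
  x=12 (Brookfield, w=20) cum 205
  x=14 (Granby, w=110) cum 315  ← median
  x=15 (Calder, w=250) cum 565
⇒ x* = 14
y-coordinate, sorted with cumulative weight:
  y=2 (Brookfield, w=20) cum 20
  y=5 (Calder, w=250) cum 270
  y=9 (Granby, w=110) cum 380  ← median
  y=11 (Denby, w=120) cum 500
  y=12 (Elwood, w=30) cum 530
  y=14 (Ashton, w=20) cum 550
  y=14 (Fenton, w=15) cum 565
⇒ y* = 9

(14, 9)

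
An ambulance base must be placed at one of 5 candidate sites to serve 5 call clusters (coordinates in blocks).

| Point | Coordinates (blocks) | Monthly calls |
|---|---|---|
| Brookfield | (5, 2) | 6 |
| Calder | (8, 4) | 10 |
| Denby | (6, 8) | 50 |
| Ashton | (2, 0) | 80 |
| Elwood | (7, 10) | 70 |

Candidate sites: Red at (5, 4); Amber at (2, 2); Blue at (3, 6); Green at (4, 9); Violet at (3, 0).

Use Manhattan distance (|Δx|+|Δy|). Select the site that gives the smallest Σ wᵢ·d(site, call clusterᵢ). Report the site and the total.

Red, total 1412 blocks

Total weighted distance at each candidate:
  Red (5, 4): total = 1412
  Amber (2, 2): total = 1668
  Blue (3, 6): total = 1476
  Green (4, 9): total = 1448
  Violet (3, 0): total = 1724
Minimum is at Red with total 1412 blocks.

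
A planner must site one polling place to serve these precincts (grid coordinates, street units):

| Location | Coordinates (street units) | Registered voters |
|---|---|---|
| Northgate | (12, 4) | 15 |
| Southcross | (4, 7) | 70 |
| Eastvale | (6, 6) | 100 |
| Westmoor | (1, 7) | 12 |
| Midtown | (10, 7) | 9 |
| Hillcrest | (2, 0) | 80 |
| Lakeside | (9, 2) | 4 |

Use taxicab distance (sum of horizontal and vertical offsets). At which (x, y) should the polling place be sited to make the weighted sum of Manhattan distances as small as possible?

Manhattan distance separates: Σwᵢ(|x−xᵢ|+|y−yᵢ|) = Σwᵢ|x−xᵢ| + Σwᵢ|y−yᵢ|, so x and y are optimised independently as 1-D weighted medians.
Total weight W = 290; half = 145.
x-coordinate, sorted with cumulative weight:
  x=1 (Westmoor, w=12) cum 12
  x=2 (Hillcrest, w=80) cum 92
  x=4 (Southcross, w=70) cum 162  ← median
  x=6 (Eastvale, w=100) cum 262
  x=9 (Lakeside, w=4) cum 266
  x=10 (Midtown, w=9) cum 275
  x=12 (Northgate, w=15) cum 290
⇒ x* = 4
y-coordinate, sorted with cumulative weight:
  y=0 (Hillcrest, w=80) cum 80
  y=2 (Lakeside, w=4) cum 84
  y=4 (Northgate, w=15) cum 99
  y=6 (Eastvale, w=100) cum 199  ← median
  y=7 (Southcross, w=70) cum 269
  y=7 (Westmoor, w=12) cum 281
  y=7 (Midtown, w=9) cum 290
⇒ y* = 6

(4, 6)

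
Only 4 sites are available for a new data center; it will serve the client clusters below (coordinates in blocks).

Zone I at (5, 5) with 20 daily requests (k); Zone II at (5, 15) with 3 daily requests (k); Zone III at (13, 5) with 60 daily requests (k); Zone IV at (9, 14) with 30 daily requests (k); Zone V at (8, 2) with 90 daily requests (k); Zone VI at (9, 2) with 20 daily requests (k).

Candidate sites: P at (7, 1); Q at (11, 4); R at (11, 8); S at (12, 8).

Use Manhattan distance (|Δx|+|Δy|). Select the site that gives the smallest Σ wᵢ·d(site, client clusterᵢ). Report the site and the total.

Total weighted distance at each candidate:
  P (7, 1): total = 1458
  Q (11, 4): total = 1261
  R (11, 8): total = 1729
  S (12, 8): total = 1832
Minimum is at Q with total 1261 blocks.

Q, total 1261 blocks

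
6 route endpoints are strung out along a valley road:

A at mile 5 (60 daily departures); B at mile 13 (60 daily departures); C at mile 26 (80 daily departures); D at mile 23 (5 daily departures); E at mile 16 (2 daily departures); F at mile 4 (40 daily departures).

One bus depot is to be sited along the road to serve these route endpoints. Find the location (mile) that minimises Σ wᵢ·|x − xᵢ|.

x = 13

For a sum of weighted absolute distances on a line, the optimum is the weighted median (not the mean). Total weight W = 247; half-weight = 123.5.
Sort by position and accumulate weight:
  mile 4 (F, w=40) → cum 40
  mile 5 (A, w=60) → cum 100
  mile 13 (B, w=60) → cum 160  ≥ 123.5 → median here
  mile 16 (E, w=2) → cum 162
  mile 23 (D, w=5) → cum 167
  mile 26 (C, w=80) → cum 247
Optimal location: mile 13.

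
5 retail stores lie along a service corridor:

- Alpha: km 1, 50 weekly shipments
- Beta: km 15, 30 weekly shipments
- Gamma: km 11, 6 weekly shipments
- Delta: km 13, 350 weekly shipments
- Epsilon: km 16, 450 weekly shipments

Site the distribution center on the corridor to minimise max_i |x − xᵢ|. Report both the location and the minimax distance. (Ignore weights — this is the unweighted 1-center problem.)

The 1-center on a line is the midpoint of the two extreme points: leftmost at 1, rightmost at 16.
Optimal location = (1 + 16)/2 = 8.5; maximum distance = (16 − 1)/2 = 7.5.

location 8.5, max distance 7.5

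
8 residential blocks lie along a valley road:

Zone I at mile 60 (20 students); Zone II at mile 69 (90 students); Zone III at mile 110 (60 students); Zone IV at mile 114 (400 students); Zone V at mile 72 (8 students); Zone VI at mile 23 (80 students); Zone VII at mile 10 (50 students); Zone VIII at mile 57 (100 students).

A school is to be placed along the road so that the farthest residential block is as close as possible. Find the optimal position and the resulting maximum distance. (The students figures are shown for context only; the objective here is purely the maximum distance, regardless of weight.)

The 1-center on a line is the midpoint of the two extreme points: leftmost at 10, rightmost at 114.
Optimal location = (10 + 114)/2 = 62; maximum distance = (114 − 10)/2 = 52.

location 62, max distance 52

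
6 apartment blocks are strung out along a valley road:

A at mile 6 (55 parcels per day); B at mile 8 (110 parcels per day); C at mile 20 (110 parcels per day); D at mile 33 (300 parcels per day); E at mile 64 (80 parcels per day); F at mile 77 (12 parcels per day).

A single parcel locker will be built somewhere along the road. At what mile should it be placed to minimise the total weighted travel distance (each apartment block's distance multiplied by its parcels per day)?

x = 33

For a sum of weighted absolute distances on a line, the optimum is the weighted median (not the mean). Total weight W = 667; half-weight = 333.5.
Sort by position and accumulate weight:
  mile 6 (A, w=55) → cum 55
  mile 8 (B, w=110) → cum 165
  mile 20 (C, w=110) → cum 275
  mile 33 (D, w=300) → cum 575  ≥ 333.5 → median here
  mile 64 (E, w=80) → cum 655
  mile 77 (F, w=12) → cum 667
Optimal location: mile 33.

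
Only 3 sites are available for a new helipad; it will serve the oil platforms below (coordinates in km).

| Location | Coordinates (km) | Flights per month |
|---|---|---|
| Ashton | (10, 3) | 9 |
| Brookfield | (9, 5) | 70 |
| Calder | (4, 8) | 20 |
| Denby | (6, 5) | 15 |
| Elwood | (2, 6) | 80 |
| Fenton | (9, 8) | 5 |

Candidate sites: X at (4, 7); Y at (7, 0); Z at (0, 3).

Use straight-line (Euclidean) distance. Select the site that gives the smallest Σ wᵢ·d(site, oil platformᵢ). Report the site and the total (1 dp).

Total weighted distance at each candidate:
  X (4, 7): total = 708.7
  Y (7, 0): total = 1328.6
  Z (0, 3): total = 1298.2
Minimum is at X with total 708.7 km.

X, total 708.7 km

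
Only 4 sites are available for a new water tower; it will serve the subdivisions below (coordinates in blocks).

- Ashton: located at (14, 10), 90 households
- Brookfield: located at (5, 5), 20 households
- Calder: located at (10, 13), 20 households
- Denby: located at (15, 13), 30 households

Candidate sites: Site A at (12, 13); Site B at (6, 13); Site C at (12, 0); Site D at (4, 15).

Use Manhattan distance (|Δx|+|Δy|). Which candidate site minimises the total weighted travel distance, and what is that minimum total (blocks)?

Total weighted distance at each candidate:
  Site A (12, 13): total = 880
  Site B (6, 13): total = 1520
  Site C (12, 0): total = 2100
  Site D (4, 15): total = 2120
Minimum is at Site A with total 880 blocks.

Site A, total 880 blocks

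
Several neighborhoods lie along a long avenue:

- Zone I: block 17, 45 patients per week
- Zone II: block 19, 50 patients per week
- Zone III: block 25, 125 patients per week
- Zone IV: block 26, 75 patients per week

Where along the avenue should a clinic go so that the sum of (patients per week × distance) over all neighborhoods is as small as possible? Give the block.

For a sum of weighted absolute distances on a line, the optimum is the weighted median (not the mean). Total weight W = 295; half-weight = 147.5.
Sort by position and accumulate weight:
  block 17 (Zone I, w=45) → cum 45
  block 19 (Zone II, w=50) → cum 95
  block 25 (Zone III, w=125) → cum 220  ≥ 147.5 → median here
  block 26 (Zone IV, w=75) → cum 295
Optimal location: block 25.

x = 25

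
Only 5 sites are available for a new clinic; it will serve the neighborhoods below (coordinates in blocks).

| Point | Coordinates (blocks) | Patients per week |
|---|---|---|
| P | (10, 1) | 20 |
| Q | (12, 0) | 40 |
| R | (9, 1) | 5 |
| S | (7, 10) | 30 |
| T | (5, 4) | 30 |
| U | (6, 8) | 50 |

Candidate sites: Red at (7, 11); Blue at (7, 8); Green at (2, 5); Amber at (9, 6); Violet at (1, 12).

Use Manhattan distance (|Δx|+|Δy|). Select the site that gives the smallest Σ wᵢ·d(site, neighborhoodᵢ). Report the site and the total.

Total weighted distance at each candidate:
  Red (7, 11): total = 1460
  Blue (7, 8): total = 1055
  Green (2, 5): total = 1665
  Amber (9, 6): total = 1115
  Violet (1, 12): total = 2465
Minimum is at Blue with total 1055 blocks.

Blue, total 1055 blocks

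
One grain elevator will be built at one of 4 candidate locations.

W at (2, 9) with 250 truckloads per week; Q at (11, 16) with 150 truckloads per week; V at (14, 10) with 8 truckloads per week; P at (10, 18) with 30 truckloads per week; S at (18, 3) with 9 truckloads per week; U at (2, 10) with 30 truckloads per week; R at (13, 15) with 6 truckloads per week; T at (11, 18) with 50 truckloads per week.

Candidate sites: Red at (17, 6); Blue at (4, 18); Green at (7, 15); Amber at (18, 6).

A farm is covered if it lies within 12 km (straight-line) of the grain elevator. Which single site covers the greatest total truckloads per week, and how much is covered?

Green, covering 524

Coverage radius r = 12 km; a point is covered iff (Δx)²+(Δy)² ≤ 12² = 144.
  Red (17, 6): covers {Q, V, S, R} → 173
  Blue (4, 18): covers {W, Q, P, U, R, T} → 516
  Green (7, 15): covers {W, Q, V, P, U, R, T} → 524
  Amber (18, 6): covers {V, S, R} → 23
Maximum coverage at Green: 524 truckloads per week.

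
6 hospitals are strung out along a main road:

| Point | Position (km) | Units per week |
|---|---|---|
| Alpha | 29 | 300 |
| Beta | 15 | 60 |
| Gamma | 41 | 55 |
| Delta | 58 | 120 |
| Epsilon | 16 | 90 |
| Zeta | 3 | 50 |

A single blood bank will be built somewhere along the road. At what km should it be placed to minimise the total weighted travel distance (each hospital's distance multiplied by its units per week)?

x = 29

For a sum of weighted absolute distances on a line, the optimum is the weighted median (not the mean). Total weight W = 675; half-weight = 337.5.
Sort by position and accumulate weight:
  km 3 (Zeta, w=50) → cum 50
  km 15 (Beta, w=60) → cum 110
  km 16 (Epsilon, w=90) → cum 200
  km 29 (Alpha, w=300) → cum 500  ≥ 337.5 → median here
  km 41 (Gamma, w=55) → cum 555
  km 58 (Delta, w=120) → cum 675
Optimal location: km 29.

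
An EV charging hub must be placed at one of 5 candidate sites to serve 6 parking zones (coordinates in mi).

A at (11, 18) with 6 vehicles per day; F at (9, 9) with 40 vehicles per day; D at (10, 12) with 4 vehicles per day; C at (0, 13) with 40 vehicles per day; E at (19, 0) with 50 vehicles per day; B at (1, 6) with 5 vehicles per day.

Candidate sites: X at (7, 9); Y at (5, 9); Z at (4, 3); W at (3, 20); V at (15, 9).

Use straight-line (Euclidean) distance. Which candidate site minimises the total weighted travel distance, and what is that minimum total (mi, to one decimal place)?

Total weighted distance at each candidate:
  X (7, 9): total = 1262.1
  Y (5, 9): total = 1361.5
  Z (4, 3): total = 1671.9
  W (3, 20): total = 2249.2
  V (15, 9): total = 1507.4
Minimum is at X with total 1262.1 mi.

X, total 1262.1 mi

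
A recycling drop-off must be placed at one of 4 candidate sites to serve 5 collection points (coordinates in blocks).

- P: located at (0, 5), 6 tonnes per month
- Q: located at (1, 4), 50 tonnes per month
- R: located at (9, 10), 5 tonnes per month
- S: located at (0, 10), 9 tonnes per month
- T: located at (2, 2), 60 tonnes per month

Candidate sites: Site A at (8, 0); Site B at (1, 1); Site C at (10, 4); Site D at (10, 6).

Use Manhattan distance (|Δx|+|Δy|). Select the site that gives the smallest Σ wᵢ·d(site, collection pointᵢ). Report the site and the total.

Total weighted distance at each candidate:
  Site A (8, 0): total = 1325
  Site B (1, 1): total = 475
  Site C (10, 4): total = 1295
  Site D (10, 6): total = 1487
Minimum is at Site B with total 475 blocks.

Site B, total 475 blocks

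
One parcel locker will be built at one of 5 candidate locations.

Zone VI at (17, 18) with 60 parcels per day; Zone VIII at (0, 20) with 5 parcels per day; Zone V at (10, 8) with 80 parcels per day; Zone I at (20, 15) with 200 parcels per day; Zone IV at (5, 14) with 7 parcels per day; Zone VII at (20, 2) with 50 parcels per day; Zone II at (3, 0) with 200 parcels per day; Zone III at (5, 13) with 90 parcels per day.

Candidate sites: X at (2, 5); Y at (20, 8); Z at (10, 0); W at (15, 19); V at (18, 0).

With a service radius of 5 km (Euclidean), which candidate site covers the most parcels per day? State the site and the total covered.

Coverage radius r = 5 km; a point is covered iff (Δx)²+(Δy)² ≤ 5² = 25.
  X (2, 5): covers {none} → 0
  Y (20, 8): covers {none} → 0
  Z (10, 0): covers {none} → 0
  W (15, 19): covers {Zone VI} → 60
  V (18, 0): covers {Zone VII} → 50
Maximum coverage at W: 60 parcels per day.

W, covering 60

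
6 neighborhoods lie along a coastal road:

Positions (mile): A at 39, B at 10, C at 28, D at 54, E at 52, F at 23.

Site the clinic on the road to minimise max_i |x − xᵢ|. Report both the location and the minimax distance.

The 1-center on a line is the midpoint of the two extreme points: leftmost at 10, rightmost at 54.
Optimal location = (10 + 54)/2 = 32; maximum distance = (54 − 10)/2 = 22.

location 32, max distance 22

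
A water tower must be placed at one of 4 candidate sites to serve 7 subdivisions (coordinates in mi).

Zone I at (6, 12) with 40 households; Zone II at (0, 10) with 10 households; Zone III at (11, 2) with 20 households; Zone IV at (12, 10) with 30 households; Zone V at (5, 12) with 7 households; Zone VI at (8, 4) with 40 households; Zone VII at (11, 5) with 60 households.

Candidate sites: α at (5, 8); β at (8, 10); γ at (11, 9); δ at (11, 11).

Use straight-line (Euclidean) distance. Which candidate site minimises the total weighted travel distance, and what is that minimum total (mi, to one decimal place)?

Total weighted distance at each candidate:
  α (5, 8): total = 1237.4
  β (8, 10): total = 1099.1
  γ (11, 9): total = 1046.3
  δ (11, 11): total = 1244.1
Minimum is at γ with total 1046.3 mi.

γ, total 1046.3 mi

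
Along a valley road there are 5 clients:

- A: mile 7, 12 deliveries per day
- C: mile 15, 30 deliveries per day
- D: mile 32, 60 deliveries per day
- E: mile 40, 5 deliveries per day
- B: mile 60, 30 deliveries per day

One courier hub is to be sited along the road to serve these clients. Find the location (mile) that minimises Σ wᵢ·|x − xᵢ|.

x = 32

For a sum of weighted absolute distances on a line, the optimum is the weighted median (not the mean). Total weight W = 137; half-weight = 68.5.
Sort by position and accumulate weight:
  mile 7 (A, w=12) → cum 12
  mile 15 (C, w=30) → cum 42
  mile 32 (D, w=60) → cum 102  ≥ 68.5 → median here
  mile 40 (E, w=5) → cum 107
  mile 60 (B, w=30) → cum 137
Optimal location: mile 32.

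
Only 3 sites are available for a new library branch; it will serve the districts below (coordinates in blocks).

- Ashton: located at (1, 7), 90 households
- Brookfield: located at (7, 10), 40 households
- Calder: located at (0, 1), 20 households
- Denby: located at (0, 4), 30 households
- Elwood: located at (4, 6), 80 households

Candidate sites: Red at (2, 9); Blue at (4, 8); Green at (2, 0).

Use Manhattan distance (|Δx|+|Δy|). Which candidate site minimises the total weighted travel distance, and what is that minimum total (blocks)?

Blue, total 1180 blocks

Total weighted distance at each candidate:
  Red (2, 9): total = 1320
  Blue (4, 8): total = 1180
  Green (2, 0): total = 2200
Minimum is at Blue with total 1180 blocks.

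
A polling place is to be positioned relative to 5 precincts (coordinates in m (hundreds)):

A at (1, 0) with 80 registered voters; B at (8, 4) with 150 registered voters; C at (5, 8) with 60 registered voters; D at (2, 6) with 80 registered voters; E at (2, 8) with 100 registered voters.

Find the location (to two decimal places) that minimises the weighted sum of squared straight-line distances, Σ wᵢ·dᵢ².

(4.13, 5.02)

The minimiser of Σwᵢ‖p−pᵢ‖² is the weighted centroid p* = (Σwᵢpᵢ)/(Σwᵢ).
Σwᵢ = 470.
Σwᵢxᵢ = 80·1 + 150·8 + 60·5 + 80·2 + 100·2 = 1940.
Σwᵢyᵢ = 80·0 + 150·4 + 60·8 + 80·6 + 100·8 = 2360.
x* = 1940/470 = 4.13, y* = 2360/470 = 5.02.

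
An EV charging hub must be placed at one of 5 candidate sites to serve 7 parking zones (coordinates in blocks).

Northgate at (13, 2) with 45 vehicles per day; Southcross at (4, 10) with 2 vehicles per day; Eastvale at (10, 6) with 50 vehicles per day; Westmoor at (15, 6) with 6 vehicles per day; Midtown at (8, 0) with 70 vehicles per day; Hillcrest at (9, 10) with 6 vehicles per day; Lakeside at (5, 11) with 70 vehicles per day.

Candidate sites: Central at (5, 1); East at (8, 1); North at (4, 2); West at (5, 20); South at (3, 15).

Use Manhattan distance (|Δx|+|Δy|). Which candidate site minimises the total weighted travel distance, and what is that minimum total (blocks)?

Total weighted distance at each candidate:
  Central (5, 1): total = 2073
  East (8, 1): total = 1758
  North (4, 2): total = 2209
  West (5, 20): total = 4610
  South (3, 15): total = 3859
Minimum is at East with total 1758 blocks.

East, total 1758 blocks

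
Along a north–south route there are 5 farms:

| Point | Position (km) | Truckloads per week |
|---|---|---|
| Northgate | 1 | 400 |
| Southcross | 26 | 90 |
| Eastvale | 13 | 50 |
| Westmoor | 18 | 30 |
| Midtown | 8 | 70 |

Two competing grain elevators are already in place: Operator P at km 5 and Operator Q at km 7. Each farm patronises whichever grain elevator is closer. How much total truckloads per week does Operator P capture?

The indifferent point is the midpoint (5+7)/2 = 6; farms left of it (closer to Operator P at 5) go to Operator P, those right go to Operator Q.
  Northgate at 1 (w=400) → Operator P
  Midtown at 8 (w=70) → Operator Q
  Eastvale at 13 (w=50) → Operator Q
  Westmoor at 18 (w=30) → Operator Q
  Southcross at 26 (w=90) → Operator Q
Operator P captures 400; Operator Q captures 240.

400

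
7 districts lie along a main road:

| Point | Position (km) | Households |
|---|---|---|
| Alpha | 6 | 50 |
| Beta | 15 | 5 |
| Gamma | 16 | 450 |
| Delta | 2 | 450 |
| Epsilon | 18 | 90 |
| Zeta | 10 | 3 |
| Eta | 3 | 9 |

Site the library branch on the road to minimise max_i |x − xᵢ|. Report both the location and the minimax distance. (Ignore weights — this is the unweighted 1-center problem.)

The 1-center on a line is the midpoint of the two extreme points: leftmost at 2, rightmost at 18.
Optimal location = (2 + 18)/2 = 10; maximum distance = (18 − 2)/2 = 8.

location 10, max distance 8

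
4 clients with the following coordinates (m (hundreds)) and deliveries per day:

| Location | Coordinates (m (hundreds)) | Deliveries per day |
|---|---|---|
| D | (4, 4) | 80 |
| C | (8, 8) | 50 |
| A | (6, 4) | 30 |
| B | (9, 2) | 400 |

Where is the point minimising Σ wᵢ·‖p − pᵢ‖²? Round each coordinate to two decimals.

The minimiser of Σwᵢ‖p−pᵢ‖² is the weighted centroid p* = (Σwᵢpᵢ)/(Σwᵢ).
Σwᵢ = 560.
Σwᵢxᵢ = 80·4 + 50·8 + 30·6 + 400·9 = 4500.
Σwᵢyᵢ = 80·4 + 50·8 + 30·4 + 400·2 = 1640.
x* = 4500/560 = 8.04, y* = 1640/560 = 2.93.

(8.04, 2.93)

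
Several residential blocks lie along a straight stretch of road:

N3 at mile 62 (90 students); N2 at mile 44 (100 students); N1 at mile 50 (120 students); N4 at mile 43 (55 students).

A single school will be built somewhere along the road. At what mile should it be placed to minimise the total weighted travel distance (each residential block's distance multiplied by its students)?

x = 50

For a sum of weighted absolute distances on a line, the optimum is the weighted median (not the mean). Total weight W = 365; half-weight = 182.5.
Sort by position and accumulate weight:
  mile 43 (N4, w=55) → cum 55
  mile 44 (N2, w=100) → cum 155
  mile 50 (N1, w=120) → cum 275  ≥ 182.5 → median here
  mile 62 (N3, w=90) → cum 365
Optimal location: mile 50.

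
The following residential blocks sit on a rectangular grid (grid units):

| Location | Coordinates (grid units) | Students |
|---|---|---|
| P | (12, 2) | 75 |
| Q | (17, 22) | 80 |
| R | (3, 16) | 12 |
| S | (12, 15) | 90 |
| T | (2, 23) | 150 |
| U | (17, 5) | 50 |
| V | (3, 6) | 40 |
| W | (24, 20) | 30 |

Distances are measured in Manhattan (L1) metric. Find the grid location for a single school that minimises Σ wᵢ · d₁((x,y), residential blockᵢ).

(12, 16)

Manhattan distance separates: Σwᵢ(|x−xᵢ|+|y−yᵢ|) = Σwᵢ|x−xᵢ| + Σwᵢ|y−yᵢ|, so x and y are optimised independently as 1-D weighted medians.
Total weight W = 527; half = 263.5.
x-coordinate, sorted with cumulative weight:
  x=2 (T, w=150) cum 150
  x=3 (R, w=12) cum 162
  x=3 (V, w=40) cum 202
  x=12 (P, w=75) cum 277  ← median
  x=12 (S, w=90) cum 367
  x=17 (Q, w=80) cum 447
  x=17 (U, w=50) cum 497
  x=24 (W, w=30) cum 527
⇒ x* = 12
y-coordinate, sorted with cumulative weight:
  y=2 (P, w=75) cum 75
  y=5 (U, w=50) cum 125
  y=6 (V, w=40) cum 165
  y=15 (S, w=90) cum 255
  y=16 (R, w=12) cum 267  ← median
  y=20 (W, w=30) cum 297
  y=22 (Q, w=80) cum 377
  y=23 (T, w=150) cum 527
⇒ y* = 16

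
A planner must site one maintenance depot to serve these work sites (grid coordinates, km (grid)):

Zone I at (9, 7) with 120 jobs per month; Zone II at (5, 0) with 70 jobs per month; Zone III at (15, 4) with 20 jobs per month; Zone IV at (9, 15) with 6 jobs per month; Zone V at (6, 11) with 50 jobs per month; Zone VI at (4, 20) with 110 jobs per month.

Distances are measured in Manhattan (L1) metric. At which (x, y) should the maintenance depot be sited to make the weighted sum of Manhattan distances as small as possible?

(6, 7)

Manhattan distance separates: Σwᵢ(|x−xᵢ|+|y−yᵢ|) = Σwᵢ|x−xᵢ| + Σwᵢ|y−yᵢ|, so x and y are optimised independently as 1-D weighted medians.
Total weight W = 376; half = 188.
x-coordinate, sorted with cumulative weight:
  x=4 (Zone VI, w=110) cum 110
  x=5 (Zone II, w=70) cum 180
  x=6 (Zone V, w=50) cum 230  ← median
  x=9 (Zone I, w=120) cum 350
  x=9 (Zone IV, w=6) cum 356
  x=15 (Zone III, w=20) cum 376
⇒ x* = 6
y-coordinate, sorted with cumulative weight:
  y=0 (Zone II, w=70) cum 70
  y=4 (Zone III, w=20) cum 90
  y=7 (Zone I, w=120) cum 210  ← median
  y=11 (Zone V, w=50) cum 260
  y=15 (Zone IV, w=6) cum 266
  y=20 (Zone VI, w=110) cum 376
⇒ y* = 7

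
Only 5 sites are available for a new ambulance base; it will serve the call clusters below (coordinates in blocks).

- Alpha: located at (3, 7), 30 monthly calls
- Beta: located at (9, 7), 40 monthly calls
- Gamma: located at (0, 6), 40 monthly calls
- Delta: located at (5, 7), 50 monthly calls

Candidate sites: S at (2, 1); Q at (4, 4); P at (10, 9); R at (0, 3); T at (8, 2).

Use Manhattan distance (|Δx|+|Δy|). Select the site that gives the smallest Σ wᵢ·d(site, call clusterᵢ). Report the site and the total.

Q, total 880 blocks

Total weighted distance at each candidate:
  S (2, 1): total = 1460
  Q (4, 4): total = 880
  P (10, 9): total = 1260
  R (0, 3): total = 1300
  T (8, 2): total = 1420
Minimum is at Q with total 880 blocks.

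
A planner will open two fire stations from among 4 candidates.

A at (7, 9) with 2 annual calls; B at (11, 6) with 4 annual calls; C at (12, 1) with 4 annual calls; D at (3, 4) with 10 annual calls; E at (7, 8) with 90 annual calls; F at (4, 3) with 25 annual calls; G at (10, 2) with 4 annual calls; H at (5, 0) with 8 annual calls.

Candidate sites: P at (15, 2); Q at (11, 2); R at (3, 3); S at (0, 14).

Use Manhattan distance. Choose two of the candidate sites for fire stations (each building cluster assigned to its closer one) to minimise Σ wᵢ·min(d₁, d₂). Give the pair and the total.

{Q, R}, total 933

Evaluate every pair (each demand assigned to the nearer of the two):
  {Q, R}: total = 933
  {P, R}: total = 973
  {R, S}: total = 1025
  {P, Q}: total = 1314
  {Q, S}: total = 1314
  {P, S}: total = 1788
Best pair: {Q, R} with total 933.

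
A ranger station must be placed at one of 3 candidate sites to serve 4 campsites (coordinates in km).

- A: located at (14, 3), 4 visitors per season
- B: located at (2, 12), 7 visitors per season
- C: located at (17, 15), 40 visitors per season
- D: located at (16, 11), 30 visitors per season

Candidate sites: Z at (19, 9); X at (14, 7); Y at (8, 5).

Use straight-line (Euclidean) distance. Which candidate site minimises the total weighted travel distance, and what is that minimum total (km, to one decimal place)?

Total weighted distance at each candidate:
  Z (19, 9): total = 513.2
  X (14, 7): total = 582.9
  Y (8, 5): total = 928.0
Minimum is at Z with total 513.2 km.

Z, total 513.2 km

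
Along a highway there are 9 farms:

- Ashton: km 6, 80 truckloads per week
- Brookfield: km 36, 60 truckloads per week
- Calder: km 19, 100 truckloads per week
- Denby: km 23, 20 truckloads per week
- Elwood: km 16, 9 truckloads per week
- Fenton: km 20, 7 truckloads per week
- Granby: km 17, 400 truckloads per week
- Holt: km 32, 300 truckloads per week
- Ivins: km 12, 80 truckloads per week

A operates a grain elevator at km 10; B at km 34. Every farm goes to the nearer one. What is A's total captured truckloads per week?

676

The indifferent point is the midpoint (10+34)/2 = 22; farms left of it (closer to A at 10) go to A, those right go to B.
  Ashton at 6 (w=80) → A
  Ivins at 12 (w=80) → A
  Elwood at 16 (w=9) → A
  Granby at 17 (w=400) → A
  Calder at 19 (w=100) → A
  Fenton at 20 (w=7) → A
  Denby at 23 (w=20) → B
  Holt at 32 (w=300) → B
  Brookfield at 36 (w=60) → B
A captures 676; B captures 380.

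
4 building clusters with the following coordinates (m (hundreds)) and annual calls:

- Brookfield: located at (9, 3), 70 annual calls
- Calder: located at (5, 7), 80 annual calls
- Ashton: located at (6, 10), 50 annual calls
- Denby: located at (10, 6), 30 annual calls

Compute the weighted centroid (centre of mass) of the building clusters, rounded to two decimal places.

The minimiser of Σwᵢ‖p−pᵢ‖² is the weighted centroid p* = (Σwᵢpᵢ)/(Σwᵢ).
Σwᵢ = 230.
Σwᵢxᵢ = 70·9 + 80·5 + 50·6 + 30·10 = 1630.
Σwᵢyᵢ = 70·3 + 80·7 + 50·10 + 30·6 = 1450.
x* = 1630/230 = 7.09, y* = 1450/230 = 6.30.

(7.09, 6.30)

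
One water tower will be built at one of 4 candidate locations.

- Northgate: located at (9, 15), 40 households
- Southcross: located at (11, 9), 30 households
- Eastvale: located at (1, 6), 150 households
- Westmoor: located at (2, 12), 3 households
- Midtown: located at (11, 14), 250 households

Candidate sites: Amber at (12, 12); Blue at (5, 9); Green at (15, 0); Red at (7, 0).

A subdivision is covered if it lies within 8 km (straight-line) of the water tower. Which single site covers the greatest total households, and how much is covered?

Blue, covering 473

Coverage radius r = 8 km; a point is covered iff (Δx)²+(Δy)² ≤ 8² = 64.
  Amber (12, 12): covers {Northgate, Southcross, Midtown} → 320
  Blue (5, 9): covers {Northgate, Southcross, Eastvale, Westmoor, Midtown} → 473
  Green (15, 0): covers {none} → 0
  Red (7, 0): covers {none} → 0
Maximum coverage at Blue: 473 households.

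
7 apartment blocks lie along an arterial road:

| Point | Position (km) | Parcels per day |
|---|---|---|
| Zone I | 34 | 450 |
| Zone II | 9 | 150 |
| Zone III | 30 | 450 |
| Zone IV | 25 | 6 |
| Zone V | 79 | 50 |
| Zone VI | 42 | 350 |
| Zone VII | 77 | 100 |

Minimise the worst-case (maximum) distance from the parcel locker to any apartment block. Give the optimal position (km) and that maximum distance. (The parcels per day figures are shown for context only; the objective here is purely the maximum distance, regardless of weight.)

The 1-center on a line is the midpoint of the two extreme points: leftmost at 9, rightmost at 79.
Optimal location = (9 + 79)/2 = 44; maximum distance = (79 − 9)/2 = 35.

location 44, max distance 35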